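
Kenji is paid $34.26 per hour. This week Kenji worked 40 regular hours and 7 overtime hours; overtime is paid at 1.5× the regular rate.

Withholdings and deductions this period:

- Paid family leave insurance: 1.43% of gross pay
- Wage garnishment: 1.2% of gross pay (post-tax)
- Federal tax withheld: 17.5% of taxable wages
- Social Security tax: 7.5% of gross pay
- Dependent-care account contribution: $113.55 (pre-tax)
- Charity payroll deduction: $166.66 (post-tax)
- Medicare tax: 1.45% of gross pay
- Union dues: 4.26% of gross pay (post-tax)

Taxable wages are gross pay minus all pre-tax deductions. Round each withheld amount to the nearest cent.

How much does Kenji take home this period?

$892.97

Regular pay: 40 × $34.26 = $1,370.40
Overtime pay: 7 × $34.26 × 1.5 = $359.73
Gross pay = $1,370.40 + $359.73 = $1,730.13
Dependent-care account contribution: $113.55
Taxable wages = $1,730.13 − $113.55 = $1,616.58
Federal tax withheld: $1,616.58 × 0.175 = $282.90
Paid family leave insurance: $1,730.13 × 0.0143 = $24.74
Medicare tax: $1,730.13 × 0.0145 = $25.09
Social Security tax: $1,730.13 × 0.075 = $129.76
Charity payroll deduction: $166.66
Wage garnishment: $1,730.13 × 0.012 = $20.76
Union dues: $1,730.13 × 0.0426 = $73.70
Total deductions = $113.55 + $282.90 + $24.74 + $25.09 + $129.76 + $166.66 + $20.76 + $73.70 = $837.16
Net pay = $1,730.13 − $837.16 = $892.97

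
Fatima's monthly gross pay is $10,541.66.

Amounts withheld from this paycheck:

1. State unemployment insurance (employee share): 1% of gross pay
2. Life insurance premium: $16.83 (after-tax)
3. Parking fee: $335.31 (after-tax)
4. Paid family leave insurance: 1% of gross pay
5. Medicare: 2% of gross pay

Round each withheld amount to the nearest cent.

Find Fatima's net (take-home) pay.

$9,767.85

Medicare: $10,541.66 × 0.02 = $210.83
State unemployment insurance (employee share): $10,541.66 × 0.01 = $105.42
Paid family leave insurance: $10,541.66 × 0.01 = $105.42
Life insurance premium: $16.83
Parking fee: $335.31
Total deductions = $210.83 + $105.42 + $105.42 + $16.83 + $335.31 = $773.81
Net pay = $10,541.66 − $773.81 = $9,767.85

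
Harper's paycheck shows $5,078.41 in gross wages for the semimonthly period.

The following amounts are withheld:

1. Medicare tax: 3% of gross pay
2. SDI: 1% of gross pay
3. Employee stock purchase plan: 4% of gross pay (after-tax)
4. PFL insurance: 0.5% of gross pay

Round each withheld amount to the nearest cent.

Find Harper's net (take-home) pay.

Medicare tax: $5,078.41 × 0.03 = $152.35
SDI: $5,078.41 × 0.01 = $50.78
PFL insurance: $5,078.41 × 0.005 = $25.39
Employee stock purchase plan: $5,078.41 × 0.04 = $203.14
Total deductions = $152.35 + $50.78 + $25.39 + $203.14 = $431.66
Net pay = $5,078.41 − $431.66 = $4,646.75

$4,646.75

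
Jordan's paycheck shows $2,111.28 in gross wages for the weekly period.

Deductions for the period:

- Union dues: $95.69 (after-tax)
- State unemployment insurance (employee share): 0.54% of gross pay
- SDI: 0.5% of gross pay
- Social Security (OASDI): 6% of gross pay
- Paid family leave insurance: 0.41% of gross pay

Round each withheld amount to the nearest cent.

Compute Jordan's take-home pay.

State unemployment insurance (employee share): $2,111.28 × 0.0054 = $11.40
Paid family leave insurance: $2,111.28 × 0.0041 = $8.66
Social Security (OASDI): $2,111.28 × 0.06 = $126.68
SDI: $2,111.28 × 0.005 = $10.56
Union dues: $95.69
Total deductions = $11.40 + $8.66 + $126.68 + $10.56 + $95.69 = $252.99
Net pay = $2,111.28 − $252.99 = $1,858.29

$1,858.29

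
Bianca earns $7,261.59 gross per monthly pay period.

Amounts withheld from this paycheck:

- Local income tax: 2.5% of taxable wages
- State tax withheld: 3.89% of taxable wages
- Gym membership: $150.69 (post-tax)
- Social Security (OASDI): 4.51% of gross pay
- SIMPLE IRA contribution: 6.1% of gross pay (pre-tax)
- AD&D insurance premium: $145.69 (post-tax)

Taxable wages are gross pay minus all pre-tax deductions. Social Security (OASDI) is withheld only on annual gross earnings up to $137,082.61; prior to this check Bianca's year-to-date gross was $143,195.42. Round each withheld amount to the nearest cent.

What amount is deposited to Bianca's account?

SIMPLE IRA contribution: $7,261.59 × 0.061 = $442.96
Taxable wages = $7,261.59 − $442.96 = $6,818.63
State tax withheld: $6,818.63 × 0.0389 = $265.24
Local income tax: $6,818.63 × 0.025 = $170.47
Social Security (OASDI): annual cap $137,082.61 already reached (YTD $143,195.42), so $0.00
AD&D insurance premium: $145.69
Gym membership: $150.69
Total deductions = $442.96 + $265.24 + $170.47 + $0.00 + $145.69 + $150.69 = $1,175.05
Net pay = $7,261.59 − $1,175.05 = $6,086.54

$6,086.54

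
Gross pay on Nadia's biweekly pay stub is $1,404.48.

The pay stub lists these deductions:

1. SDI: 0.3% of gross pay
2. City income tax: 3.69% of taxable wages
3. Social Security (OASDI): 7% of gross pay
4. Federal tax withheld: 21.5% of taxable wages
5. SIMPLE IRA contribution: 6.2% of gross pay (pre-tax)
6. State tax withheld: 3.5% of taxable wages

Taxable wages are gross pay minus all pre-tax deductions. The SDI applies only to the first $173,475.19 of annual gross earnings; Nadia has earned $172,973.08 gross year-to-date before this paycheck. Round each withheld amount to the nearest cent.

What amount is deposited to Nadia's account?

$839.62

SIMPLE IRA contribution: $1,404.48 × 0.062 = $87.08
Taxable wages = $1,404.48 − $87.08 = $1,317.40
City income tax: $1,317.40 × 0.0369 = $48.61
State tax withheld: $1,317.40 × 0.035 = $46.11
Federal tax withheld: $1,317.40 × 0.215 = $283.24
SDI: only $173,475.19 − $172,973.08 = $502.11 of this check is subject → $502.11 × 0.003 = $1.51
Social Security (OASDI): $1,404.48 × 0.07 = $98.31
Total deductions = $87.08 + $48.61 + $46.11 + $283.24 + $1.51 + $98.31 = $564.86
Net pay = $1,404.48 − $564.86 = $839.62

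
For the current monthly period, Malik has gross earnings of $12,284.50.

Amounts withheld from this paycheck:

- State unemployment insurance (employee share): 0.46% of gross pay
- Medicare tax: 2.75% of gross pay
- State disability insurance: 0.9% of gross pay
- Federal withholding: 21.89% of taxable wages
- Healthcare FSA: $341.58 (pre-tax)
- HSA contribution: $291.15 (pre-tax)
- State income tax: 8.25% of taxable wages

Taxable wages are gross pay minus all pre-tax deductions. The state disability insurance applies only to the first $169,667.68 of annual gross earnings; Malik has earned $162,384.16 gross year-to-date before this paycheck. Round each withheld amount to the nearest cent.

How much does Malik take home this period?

$7,680.05

HSA contribution: $291.15
Healthcare FSA: $341.58
Pre-tax total = $291.15 + $341.58 = $632.73
Taxable wages = $12,284.50 − $632.73 = $11,651.77
State income tax: $11,651.77 × 0.0825 = $961.27
Federal withholding: $11,651.77 × 0.2189 = $2,550.57
State unemployment insurance (employee share): $12,284.50 × 0.0046 = $56.51
State disability insurance: only $169,667.68 − $162,384.16 = $7,283.52 of this check is subject → $7,283.52 × 0.009 = $65.55
Medicare tax: $12,284.50 × 0.0275 = $337.82
Total deductions = $291.15 + $341.58 + $961.27 + $2,550.57 + $56.51 + $65.55 + $337.82 = $4,604.45
Net pay = $12,284.50 − $4,604.45 = $7,680.05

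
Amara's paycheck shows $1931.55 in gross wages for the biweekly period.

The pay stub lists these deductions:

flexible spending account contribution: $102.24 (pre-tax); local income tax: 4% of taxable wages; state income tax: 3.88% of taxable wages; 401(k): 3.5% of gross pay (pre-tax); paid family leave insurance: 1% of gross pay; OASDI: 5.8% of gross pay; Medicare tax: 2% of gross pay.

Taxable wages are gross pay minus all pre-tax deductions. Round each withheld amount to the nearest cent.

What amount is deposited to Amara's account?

$1452.91

401(k): $1931.55 × 0.035 = $67.60
Flexible spending account contribution: $102.24
Pre-tax total = $67.60 + $102.24 = $169.84
Taxable wages = $1931.55 − $169.84 = $1761.71
Local income tax: $1761.71 × 0.04 = $70.47
State income tax: $1761.71 × 0.0388 = $68.35
OASDI: $1931.55 × 0.058 = $112.03
Medicare tax: $1931.55 × 0.02 = $38.63
Paid family leave insurance: $1931.55 × 0.01 = $19.32
Total deductions = $67.60 + $102.24 + $70.47 + $68.35 + $112.03 + $38.63 + $19.32 = $478.64
Net pay = $1931.55 − $478.64 = $1452.91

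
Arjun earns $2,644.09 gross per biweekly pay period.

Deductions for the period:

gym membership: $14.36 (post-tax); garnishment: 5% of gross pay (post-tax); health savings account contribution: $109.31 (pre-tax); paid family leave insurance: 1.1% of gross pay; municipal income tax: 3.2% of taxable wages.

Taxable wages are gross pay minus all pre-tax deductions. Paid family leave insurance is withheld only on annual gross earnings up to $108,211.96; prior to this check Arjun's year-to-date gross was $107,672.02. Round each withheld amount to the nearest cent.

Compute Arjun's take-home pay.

$2,301.17

Health savings account contribution: $109.31
Taxable wages = $2,644.09 − $109.31 = $2,534.78
Municipal income tax: $2,534.78 × 0.032 = $81.11
Paid family leave insurance: only $108,211.96 − $107,672.02 = $539.94 of this check is subject → $539.94 × 0.011 = $5.94
Gym membership: $14.36
Garnishment: $2,644.09 × 0.05 = $132.20
Total deductions = $109.31 + $81.11 + $5.94 + $14.36 + $132.20 = $342.92
Net pay = $2,644.09 − $342.92 = $2,301.17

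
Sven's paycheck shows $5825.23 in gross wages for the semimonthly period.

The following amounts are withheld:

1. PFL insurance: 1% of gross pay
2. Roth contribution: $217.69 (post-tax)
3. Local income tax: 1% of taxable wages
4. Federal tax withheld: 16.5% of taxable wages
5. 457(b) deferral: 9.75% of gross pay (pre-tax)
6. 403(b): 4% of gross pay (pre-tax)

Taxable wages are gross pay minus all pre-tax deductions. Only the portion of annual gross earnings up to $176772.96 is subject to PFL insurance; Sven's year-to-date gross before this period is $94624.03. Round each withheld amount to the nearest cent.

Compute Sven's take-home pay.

$3869.08

403(b): $5825.23 × 0.04 = $233.01
457(b) deferral: $5825.23 × 0.0975 = $567.96
Pre-tax total = $233.01 + $567.96 = $800.97
Taxable wages = $5825.23 − $800.97 = $5024.26
Federal tax withheld: $5024.26 × 0.165 = $829.00
Local income tax: $5024.26 × 0.01 = $50.24
PFL insurance: cap not yet reached, full $5825.23 is subject → $5825.23 × 0.01 = $58.25
Roth contribution: $217.69
Total deductions = $233.01 + $567.96 + $829.00 + $50.24 + $58.25 + $217.69 = $1956.15
Net pay = $5825.23 − $1956.15 = $3869.08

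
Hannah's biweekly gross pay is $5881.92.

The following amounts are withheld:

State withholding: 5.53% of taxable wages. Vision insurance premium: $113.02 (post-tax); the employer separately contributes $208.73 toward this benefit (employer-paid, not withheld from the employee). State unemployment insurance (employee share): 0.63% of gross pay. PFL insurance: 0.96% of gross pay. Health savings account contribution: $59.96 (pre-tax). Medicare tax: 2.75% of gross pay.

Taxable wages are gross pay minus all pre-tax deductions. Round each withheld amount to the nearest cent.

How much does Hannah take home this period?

$5131.71

Health savings account contribution: $59.96
Taxable wages = $5881.92 − $59.96 = $5821.96
State withholding: $5821.96 × 0.0553 = $321.95
PFL insurance: $5881.92 × 0.0096 = $56.47
Medicare tax: $5881.92 × 0.0275 = $161.75
State unemployment insurance (employee share): $5881.92 × 0.0063 = $37.06
Vision insurance premium: $113.02
(Employer's $208.73 toward vision insurance premium is not withheld from the employee.)
Total deductions = $59.96 + $321.95 + $56.47 + $161.75 + $37.06 + $113.02 = $750.21
Net pay = $5881.92 − $750.21 = $5131.71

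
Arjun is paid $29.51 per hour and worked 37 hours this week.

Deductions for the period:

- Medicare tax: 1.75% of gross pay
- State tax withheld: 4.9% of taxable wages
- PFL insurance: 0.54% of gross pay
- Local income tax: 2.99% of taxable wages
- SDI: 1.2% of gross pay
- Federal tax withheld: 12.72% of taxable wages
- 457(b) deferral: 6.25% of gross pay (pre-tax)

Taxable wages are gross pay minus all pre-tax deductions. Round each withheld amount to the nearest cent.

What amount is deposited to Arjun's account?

Gross pay: 37 × $29.51 = $1,091.87
457(b) deferral: $1,091.87 × 0.0625 = $68.24
Taxable wages = $1,091.87 − $68.24 = $1,023.63
Local income tax: $1,023.63 × 0.0299 = $30.61
State tax withheld: $1,023.63 × 0.049 = $50.16
Federal tax withheld: $1,023.63 × 0.1272 = $130.21
SDI: $1,091.87 × 0.012 = $13.10
PFL insurance: $1,091.87 × 0.0054 = $5.90
Medicare tax: $1,091.87 × 0.0175 = $19.11
Total deductions = $68.24 + $30.61 + $50.16 + $130.21 + $13.10 + $5.90 + $19.11 = $317.33
Net pay = $1,091.87 − $317.33 = $774.54

$774.54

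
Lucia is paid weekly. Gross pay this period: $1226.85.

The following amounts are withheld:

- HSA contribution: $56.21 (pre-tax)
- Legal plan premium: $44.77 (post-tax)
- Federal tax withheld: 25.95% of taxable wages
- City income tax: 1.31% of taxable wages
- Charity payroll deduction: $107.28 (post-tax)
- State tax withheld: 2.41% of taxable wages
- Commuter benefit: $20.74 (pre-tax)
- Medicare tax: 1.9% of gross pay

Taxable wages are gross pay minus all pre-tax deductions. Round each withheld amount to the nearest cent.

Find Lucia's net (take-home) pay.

$633.37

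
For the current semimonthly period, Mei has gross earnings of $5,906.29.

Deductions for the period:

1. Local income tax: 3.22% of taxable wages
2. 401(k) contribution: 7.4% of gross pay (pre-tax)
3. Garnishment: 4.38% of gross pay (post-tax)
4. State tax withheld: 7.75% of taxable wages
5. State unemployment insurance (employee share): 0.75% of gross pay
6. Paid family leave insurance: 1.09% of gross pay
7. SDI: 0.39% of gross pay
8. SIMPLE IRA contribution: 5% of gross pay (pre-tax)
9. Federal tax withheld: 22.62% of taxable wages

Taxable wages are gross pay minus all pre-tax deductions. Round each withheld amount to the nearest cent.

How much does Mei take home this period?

SIMPLE IRA contribution: $5,906.29 × 0.05 = $295.31
401(k) contribution: $5,906.29 × 0.074 = $437.07
Pre-tax total = $295.31 + $437.07 = $732.38
Taxable wages = $5,906.29 − $732.38 = $5,173.91
Local income tax: $5,173.91 × 0.0322 = $166.60
Federal tax withheld: $5,173.91 × 0.2262 = $1,170.34
State tax withheld: $5,173.91 × 0.0775 = $400.98
State unemployment insurance (employee share): $5,906.29 × 0.0075 = $44.30
Paid family leave insurance: $5,906.29 × 0.0109 = $64.38
SDI: $5,906.29 × 0.0039 = $23.03
Garnishment: $5,906.29 × 0.0438 = $258.70
Total deductions = $295.31 + $437.07 + $166.60 + $1,170.34 + $400.98 + $44.30 + $64.38 + $23.03 + $258.70 = $2,860.71
Net pay = $5,906.29 − $2,860.71 = $3,045.58

$3,045.58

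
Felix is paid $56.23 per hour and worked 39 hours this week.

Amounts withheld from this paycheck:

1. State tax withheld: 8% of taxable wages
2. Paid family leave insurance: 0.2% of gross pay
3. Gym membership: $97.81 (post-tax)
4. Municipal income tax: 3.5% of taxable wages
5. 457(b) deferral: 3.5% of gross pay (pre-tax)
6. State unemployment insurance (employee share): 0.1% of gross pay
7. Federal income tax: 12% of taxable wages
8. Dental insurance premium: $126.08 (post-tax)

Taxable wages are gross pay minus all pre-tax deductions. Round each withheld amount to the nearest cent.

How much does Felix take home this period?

$1388.43

Gross pay: 39 × $56.23 = $2192.97
457(b) deferral: $2192.97 × 0.035 = $76.75
Taxable wages = $2192.97 − $76.75 = $2116.22
Federal income tax: $2116.22 × 0.12 = $253.95
Municipal income tax: $2116.22 × 0.035 = $74.07
State tax withheld: $2116.22 × 0.08 = $169.30
Paid family leave insurance: $2192.97 × 0.002 = $4.39
State unemployment insurance (employee share): $2192.97 × 0.001 = $2.19
Dental insurance premium: $126.08
Gym membership: $97.81
Total deductions = $76.75 + $253.95 + $74.07 + $169.30 + $4.39 + $2.19 + $126.08 + $97.81 = $804.54
Net pay = $2192.97 − $804.54 = $1388.43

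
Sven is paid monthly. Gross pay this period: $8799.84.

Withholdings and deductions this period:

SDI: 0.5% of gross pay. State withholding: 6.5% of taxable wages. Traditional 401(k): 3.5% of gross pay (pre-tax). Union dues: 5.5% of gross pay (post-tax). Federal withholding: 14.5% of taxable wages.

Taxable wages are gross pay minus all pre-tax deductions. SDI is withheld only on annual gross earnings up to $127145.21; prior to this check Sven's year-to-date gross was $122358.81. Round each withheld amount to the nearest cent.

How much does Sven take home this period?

Traditional 401(k): $8799.84 × 0.035 = $307.99
Taxable wages = $8799.84 − $307.99 = $8491.85
Federal withholding: $8491.85 × 0.145 = $1231.32
State withholding: $8491.85 × 0.065 = $551.97
SDI: only $127145.21 − $122358.81 = $4786.40 of this check is subject → $4786.40 × 0.005 = $23.93
Union dues: $8799.84 × 0.055 = $483.99
Total deductions = $307.99 + $1231.32 + $551.97 + $23.93 + $483.99 = $2599.20
Net pay = $8799.84 − $2599.20 = $6200.64

$6200.64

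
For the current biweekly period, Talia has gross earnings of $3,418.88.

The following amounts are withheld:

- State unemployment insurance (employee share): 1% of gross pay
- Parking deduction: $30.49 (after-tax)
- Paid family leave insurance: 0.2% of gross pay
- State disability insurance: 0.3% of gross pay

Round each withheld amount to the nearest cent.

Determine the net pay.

$3,337.10

Paid family leave insurance: $3,418.88 × 0.002 = $6.84
State disability insurance: $3,418.88 × 0.003 = $10.26
State unemployment insurance (employee share): $3,418.88 × 0.01 = $34.19
Parking deduction: $30.49
Total deductions = $6.84 + $10.26 + $34.19 + $30.49 = $81.78
Net pay = $3,418.88 − $81.78 = $3,337.10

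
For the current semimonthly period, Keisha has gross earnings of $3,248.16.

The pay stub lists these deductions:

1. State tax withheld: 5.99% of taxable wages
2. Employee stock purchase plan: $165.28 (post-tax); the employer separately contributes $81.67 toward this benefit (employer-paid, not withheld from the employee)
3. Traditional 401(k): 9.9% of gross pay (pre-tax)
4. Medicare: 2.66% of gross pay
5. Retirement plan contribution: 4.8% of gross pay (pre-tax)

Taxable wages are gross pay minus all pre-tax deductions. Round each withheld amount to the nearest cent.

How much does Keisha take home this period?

Retirement plan contribution: $3,248.16 × 0.048 = $155.91
Traditional 401(k): $3,248.16 × 0.099 = $321.57
Pre-tax total = $155.91 + $321.57 = $477.48
Taxable wages = $3,248.16 − $477.48 = $2,770.68
State tax withheld: $2,770.68 × 0.0599 = $165.96
Medicare: $3,248.16 × 0.0266 = $86.40
Employee stock purchase plan: $165.28
(Employer's $81.67 toward employee stock purchase plan is not withheld from the employee.)
Total deductions = $155.91 + $321.57 + $165.96 + $86.40 + $165.28 = $895.12
Net pay = $3,248.16 − $895.12 = $2,353.04

$2,353.04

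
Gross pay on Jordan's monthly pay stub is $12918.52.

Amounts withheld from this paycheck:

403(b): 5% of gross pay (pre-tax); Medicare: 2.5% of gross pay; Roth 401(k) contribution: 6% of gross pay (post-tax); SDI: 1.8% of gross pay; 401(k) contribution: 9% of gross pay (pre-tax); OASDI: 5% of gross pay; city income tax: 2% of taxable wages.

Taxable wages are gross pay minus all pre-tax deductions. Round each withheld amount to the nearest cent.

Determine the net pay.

$8911.19

401(k) contribution: $12918.52 × 0.09 = $1162.67
403(b): $12918.52 × 0.05 = $645.93
Pre-tax total = $1162.67 + $645.93 = $1808.60
Taxable wages = $12918.52 − $1808.60 = $11109.92
City income tax: $11109.92 × 0.02 = $222.20
OASDI: $12918.52 × 0.05 = $645.93
Medicare: $12918.52 × 0.025 = $322.96
SDI: $12918.52 × 0.018 = $232.53
Roth 401(k) contribution: $12918.52 × 0.06 = $775.11
Total deductions = $1162.67 + $645.93 + $222.20 + $645.93 + $322.96 + $232.53 + $775.11 = $4007.33
Net pay = $12918.52 − $4007.33 = $8911.19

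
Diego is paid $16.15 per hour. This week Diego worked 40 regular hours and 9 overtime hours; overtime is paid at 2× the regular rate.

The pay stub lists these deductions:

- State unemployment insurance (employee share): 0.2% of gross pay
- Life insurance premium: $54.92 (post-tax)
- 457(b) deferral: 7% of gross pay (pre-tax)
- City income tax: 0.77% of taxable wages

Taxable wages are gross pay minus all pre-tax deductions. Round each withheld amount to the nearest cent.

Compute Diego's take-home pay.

Regular pay: 40 × $16.15 = $646.00
Overtime pay: 9 × $16.15 × 2 = $290.70
Gross pay = $646.00 + $290.70 = $936.70
457(b) deferral: $936.70 × 0.07 = $65.57
Taxable wages = $936.70 − $65.57 = $871.13
City income tax: $871.13 × 0.0077 = $6.71
State unemployment insurance (employee share): $936.70 × 0.002 = $1.87
Life insurance premium: $54.92
Total deductions = $65.57 + $6.71 + $1.87 + $54.92 = $129.07
Net pay = $936.70 − $129.07 = $807.63

$807.63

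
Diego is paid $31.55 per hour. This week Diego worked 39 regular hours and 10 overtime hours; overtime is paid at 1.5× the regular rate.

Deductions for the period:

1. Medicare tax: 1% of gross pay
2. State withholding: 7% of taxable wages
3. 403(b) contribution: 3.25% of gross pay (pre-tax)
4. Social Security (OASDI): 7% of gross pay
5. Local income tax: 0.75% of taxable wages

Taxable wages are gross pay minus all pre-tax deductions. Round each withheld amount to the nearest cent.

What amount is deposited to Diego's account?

$1384.29

Regular pay: 39 × $31.55 = $1230.45
Overtime pay: 10 × $31.55 × 1.5 = $473.25
Gross pay = $1230.45 + $473.25 = $1703.70
403(b) contribution: $1703.70 × 0.0325 = $55.37
Taxable wages = $1703.70 − $55.37 = $1648.33
Local income tax: $1648.33 × 0.0075 = $12.36
State withholding: $1648.33 × 0.07 = $115.38
Social Security (OASDI): $1703.70 × 0.07 = $119.26
Medicare tax: $1703.70 × 0.01 = $17.04
Total deductions = $55.37 + $12.36 + $115.38 + $119.26 + $17.04 = $319.41
Net pay = $1703.70 − $319.41 = $1384.29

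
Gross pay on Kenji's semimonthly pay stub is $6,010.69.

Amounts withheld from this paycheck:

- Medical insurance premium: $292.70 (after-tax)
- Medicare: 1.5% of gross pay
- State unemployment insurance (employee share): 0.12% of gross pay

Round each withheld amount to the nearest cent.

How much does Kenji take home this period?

$5,620.62

Medicare: $6,010.69 × 0.015 = $90.16
State unemployment insurance (employee share): $6,010.69 × 0.0012 = $7.21
Medical insurance premium: $292.70
Total deductions = $90.16 + $7.21 + $292.70 = $390.07
Net pay = $6,010.69 − $390.07 = $5,620.62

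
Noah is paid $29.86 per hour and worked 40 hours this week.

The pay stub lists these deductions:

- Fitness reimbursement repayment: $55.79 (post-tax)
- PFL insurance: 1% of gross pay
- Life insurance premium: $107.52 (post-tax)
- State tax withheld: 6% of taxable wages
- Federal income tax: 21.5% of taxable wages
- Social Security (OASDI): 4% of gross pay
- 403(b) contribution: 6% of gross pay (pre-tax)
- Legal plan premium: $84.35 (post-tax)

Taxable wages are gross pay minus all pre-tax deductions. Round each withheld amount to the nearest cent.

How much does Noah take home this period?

$506.61

Gross pay: 40 × $29.86 = $1,194.40
403(b) contribution: $1,194.40 × 0.06 = $71.66
Taxable wages = $1,194.40 − $71.66 = $1,122.74
Federal income tax: $1,122.74 × 0.215 = $241.39
State tax withheld: $1,122.74 × 0.06 = $67.36
Social Security (OASDI): $1,194.40 × 0.04 = $47.78
PFL insurance: $1,194.40 × 0.01 = $11.94
Legal plan premium: $84.35
Life insurance premium: $107.52
Fitness reimbursement repayment: $55.79
Total deductions = $71.66 + $241.39 + $67.36 + $47.78 + $11.94 + $84.35 + $107.52 + $55.79 = $687.79
Net pay = $1,194.40 − $687.79 = $506.61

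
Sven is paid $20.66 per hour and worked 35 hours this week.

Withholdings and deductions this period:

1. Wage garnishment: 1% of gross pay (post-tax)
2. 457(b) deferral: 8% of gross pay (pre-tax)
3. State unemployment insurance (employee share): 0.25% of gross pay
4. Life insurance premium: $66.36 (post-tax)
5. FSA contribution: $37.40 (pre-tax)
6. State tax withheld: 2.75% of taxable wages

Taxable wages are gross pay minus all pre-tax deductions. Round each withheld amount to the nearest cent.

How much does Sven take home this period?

Gross pay: 35 × $20.66 = $723.10
457(b) deferral: $723.10 × 0.08 = $57.85
FSA contribution: $37.40
Pre-tax total = $57.85 + $37.40 = $95.25
Taxable wages = $723.10 − $95.25 = $627.85
State tax withheld: $627.85 × 0.0275 = $17.27
State unemployment insurance (employee share): $723.10 × 0.0025 = $1.81
Wage garnishment: $723.10 × 0.01 = $7.23
Life insurance premium: $66.36
Total deductions = $57.85 + $37.40 + $17.27 + $1.81 + $7.23 + $66.36 = $187.92
Net pay = $723.10 − $187.92 = $535.18

$535.18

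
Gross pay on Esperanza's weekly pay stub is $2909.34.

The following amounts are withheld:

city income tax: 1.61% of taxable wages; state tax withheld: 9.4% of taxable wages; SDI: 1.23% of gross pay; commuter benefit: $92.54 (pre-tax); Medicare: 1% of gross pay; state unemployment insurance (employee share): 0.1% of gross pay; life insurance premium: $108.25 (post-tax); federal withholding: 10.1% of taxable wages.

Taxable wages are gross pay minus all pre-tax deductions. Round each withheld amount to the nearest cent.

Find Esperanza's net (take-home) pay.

Commuter benefit: $92.54
Taxable wages = $2909.34 − $92.54 = $2816.80
Federal withholding: $2816.80 × 0.101 = $284.50
City income tax: $2816.80 × 0.0161 = $45.35
State tax withheld: $2816.80 × 0.094 = $264.78
State unemployment insurance (employee share): $2909.34 × 0.001 = $2.91
Medicare: $2909.34 × 0.01 = $29.09
SDI: $2909.34 × 0.0123 = $35.78
Life insurance premium: $108.25
Total deductions = $92.54 + $284.50 + $45.35 + $264.78 + $2.91 + $29.09 + $35.78 + $108.25 = $863.20
Net pay = $2909.34 − $863.20 = $2046.14

$2046.14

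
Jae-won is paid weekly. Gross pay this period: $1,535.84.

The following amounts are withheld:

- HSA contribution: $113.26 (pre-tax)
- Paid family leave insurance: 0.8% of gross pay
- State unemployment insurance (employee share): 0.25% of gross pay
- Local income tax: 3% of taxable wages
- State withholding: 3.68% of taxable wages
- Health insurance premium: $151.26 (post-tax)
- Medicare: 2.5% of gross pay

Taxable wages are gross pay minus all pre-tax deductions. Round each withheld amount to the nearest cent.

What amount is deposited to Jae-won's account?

$1,121.76

HSA contribution: $113.26
Taxable wages = $1,535.84 − $113.26 = $1,422.58
State withholding: $1,422.58 × 0.0368 = $52.35
Local income tax: $1,422.58 × 0.03 = $42.68
Medicare: $1,535.84 × 0.025 = $38.40
State unemployment insurance (employee share): $1,535.84 × 0.0025 = $3.84
Paid family leave insurance: $1,535.84 × 0.008 = $12.29
Health insurance premium: $151.26
Total deductions = $113.26 + $52.35 + $42.68 + $38.40 + $3.84 + $12.29 + $151.26 = $414.08
Net pay = $1,535.84 − $414.08 = $1,121.76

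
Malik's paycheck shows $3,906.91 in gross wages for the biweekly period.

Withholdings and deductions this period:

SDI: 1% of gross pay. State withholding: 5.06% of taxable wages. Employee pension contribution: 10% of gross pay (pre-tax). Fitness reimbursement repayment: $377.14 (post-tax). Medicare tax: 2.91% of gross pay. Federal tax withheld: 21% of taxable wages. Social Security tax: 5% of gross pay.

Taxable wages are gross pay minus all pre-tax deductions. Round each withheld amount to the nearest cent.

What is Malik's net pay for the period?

$1,874.64

Employee pension contribution: $3,906.91 × 0.1 = $390.69
Taxable wages = $3,906.91 − $390.69 = $3,516.22
State withholding: $3,516.22 × 0.0506 = $177.92
Federal tax withheld: $3,516.22 × 0.21 = $738.41
SDI: $3,906.91 × 0.01 = $39.07
Medicare tax: $3,906.91 × 0.0291 = $113.69
Social Security tax: $3,906.91 × 0.05 = $195.35
Fitness reimbursement repayment: $377.14
Total deductions = $390.69 + $177.92 + $738.41 + $39.07 + $113.69 + $195.35 + $377.14 = $2,032.27
Net pay = $3,906.91 − $2,032.27 = $1,874.64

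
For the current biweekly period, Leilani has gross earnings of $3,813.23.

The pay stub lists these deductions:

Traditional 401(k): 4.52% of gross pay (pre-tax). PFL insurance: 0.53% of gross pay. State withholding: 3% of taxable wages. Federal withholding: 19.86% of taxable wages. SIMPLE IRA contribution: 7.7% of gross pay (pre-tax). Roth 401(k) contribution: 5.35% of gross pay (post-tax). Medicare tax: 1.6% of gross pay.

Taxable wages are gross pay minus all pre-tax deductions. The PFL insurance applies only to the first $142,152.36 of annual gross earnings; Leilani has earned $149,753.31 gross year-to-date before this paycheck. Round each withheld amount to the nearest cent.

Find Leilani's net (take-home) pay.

$2,317.05

Traditional 401(k): $3,813.23 × 0.0452 = $172.36
SIMPLE IRA contribution: $3,813.23 × 0.077 = $293.62
Pre-tax total = $172.36 + $293.62 = $465.98
Taxable wages = $3,813.23 − $465.98 = $3,347.25
State withholding: $3,347.25 × 0.03 = $100.42
Federal withholding: $3,347.25 × 0.1986 = $664.76
Medicare tax: $3,813.23 × 0.016 = $61.01
PFL insurance: annual cap $142,152.36 already reached (YTD $149,753.31), so $0.00
Roth 401(k) contribution: $3,813.23 × 0.0535 = $204.01
Total deductions = $172.36 + $293.62 + $100.42 + $664.76 + $61.01 + $0.00 + $204.01 = $1,496.18
Net pay = $3,813.23 − $1,496.18 = $2,317.05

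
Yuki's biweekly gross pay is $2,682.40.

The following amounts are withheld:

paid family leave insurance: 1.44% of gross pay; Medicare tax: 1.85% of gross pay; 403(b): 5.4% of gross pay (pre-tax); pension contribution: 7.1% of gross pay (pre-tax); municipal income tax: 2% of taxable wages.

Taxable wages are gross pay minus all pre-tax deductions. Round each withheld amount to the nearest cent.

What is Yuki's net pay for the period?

$2,211.91

403(b): $2,682.40 × 0.054 = $144.85
Pension contribution: $2,682.40 × 0.071 = $190.45
Pre-tax total = $144.85 + $190.45 = $335.30
Taxable wages = $2,682.40 − $335.30 = $2,347.10
Municipal income tax: $2,347.10 × 0.02 = $46.94
Medicare tax: $2,682.40 × 0.0185 = $49.62
Paid family leave insurance: $2,682.40 × 0.0144 = $38.63
Total deductions = $144.85 + $190.45 + $46.94 + $49.62 + $38.63 = $470.49
Net pay = $2,682.40 − $470.49 = $2,211.91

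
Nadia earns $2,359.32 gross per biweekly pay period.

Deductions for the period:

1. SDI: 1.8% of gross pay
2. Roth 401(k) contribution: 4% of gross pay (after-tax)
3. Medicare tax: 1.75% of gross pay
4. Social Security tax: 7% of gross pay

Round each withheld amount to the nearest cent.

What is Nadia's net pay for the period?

$2,016.04

Social Security tax: $2,359.32 × 0.07 = $165.15
Medicare tax: $2,359.32 × 0.0175 = $41.29
SDI: $2,359.32 × 0.018 = $42.47
Roth 401(k) contribution: $2,359.32 × 0.04 = $94.37
Total deductions = $165.15 + $41.29 + $42.47 + $94.37 = $343.28
Net pay = $2,359.32 − $343.28 = $2,016.04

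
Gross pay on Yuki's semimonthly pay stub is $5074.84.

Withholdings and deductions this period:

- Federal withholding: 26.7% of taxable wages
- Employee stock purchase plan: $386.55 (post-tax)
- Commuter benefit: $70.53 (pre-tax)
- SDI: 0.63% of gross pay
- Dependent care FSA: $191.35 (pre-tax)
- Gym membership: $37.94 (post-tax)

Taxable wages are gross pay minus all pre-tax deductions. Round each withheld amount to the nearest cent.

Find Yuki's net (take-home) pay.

Commuter benefit: $70.53
Dependent care FSA: $191.35
Pre-tax total = $70.53 + $191.35 = $261.88
Taxable wages = $5074.84 − $261.88 = $4812.96
Federal withholding: $4812.96 × 0.267 = $1285.06
SDI: $5074.84 × 0.0063 = $31.97
Gym membership: $37.94
Employee stock purchase plan: $386.55
Total deductions = $70.53 + $191.35 + $1285.06 + $31.97 + $37.94 + $386.55 = $2003.40
Net pay = $5074.84 − $2003.40 = $3071.44

$3071.44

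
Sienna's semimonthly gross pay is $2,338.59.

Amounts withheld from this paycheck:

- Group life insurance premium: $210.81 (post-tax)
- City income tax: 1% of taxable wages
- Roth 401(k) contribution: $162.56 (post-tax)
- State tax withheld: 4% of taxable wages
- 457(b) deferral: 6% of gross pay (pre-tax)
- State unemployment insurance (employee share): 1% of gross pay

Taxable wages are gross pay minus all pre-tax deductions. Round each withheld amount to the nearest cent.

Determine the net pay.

$1,691.60

457(b) deferral: $2,338.59 × 0.06 = $140.32
Taxable wages = $2,338.59 − $140.32 = $2,198.27
City income tax: $2,198.27 × 0.01 = $21.98
State tax withheld: $2,198.27 × 0.04 = $87.93
State unemployment insurance (employee share): $2,338.59 × 0.01 = $23.39
Roth 401(k) contribution: $162.56
Group life insurance premium: $210.81
Total deductions = $140.32 + $21.98 + $87.93 + $23.39 + $162.56 + $210.81 = $646.99
Net pay = $2,338.59 − $646.99 = $1,691.60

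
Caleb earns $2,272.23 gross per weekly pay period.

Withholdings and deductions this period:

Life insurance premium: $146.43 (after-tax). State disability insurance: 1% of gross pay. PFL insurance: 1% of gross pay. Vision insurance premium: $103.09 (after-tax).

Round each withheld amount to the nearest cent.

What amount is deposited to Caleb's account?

State disability insurance: $2,272.23 × 0.01 = $22.72
PFL insurance: $2,272.23 × 0.01 = $22.72
Life insurance premium: $146.43
Vision insurance premium: $103.09
Total deductions = $22.72 + $22.72 + $146.43 + $103.09 = $294.96
Net pay = $2,272.23 − $294.96 = $1,977.27

$1,977.27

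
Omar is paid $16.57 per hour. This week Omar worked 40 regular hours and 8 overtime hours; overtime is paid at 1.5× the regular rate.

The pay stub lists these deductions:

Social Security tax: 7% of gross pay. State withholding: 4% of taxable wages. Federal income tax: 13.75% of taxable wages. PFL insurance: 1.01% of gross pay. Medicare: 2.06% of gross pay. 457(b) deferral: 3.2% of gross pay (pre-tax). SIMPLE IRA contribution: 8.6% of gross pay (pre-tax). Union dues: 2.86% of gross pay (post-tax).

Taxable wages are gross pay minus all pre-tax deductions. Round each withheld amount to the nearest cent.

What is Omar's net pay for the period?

$513.67

Regular pay: 40 × $16.57 = $662.80
Overtime pay: 8 × $16.57 × 1.5 = $198.84
Gross pay = $662.80 + $198.84 = $861.64
457(b) deferral: $861.64 × 0.032 = $27.57
SIMPLE IRA contribution: $861.64 × 0.086 = $74.10
Pre-tax total = $27.57 + $74.10 = $101.67
Taxable wages = $861.64 − $101.67 = $759.97
State withholding: $759.97 × 0.04 = $30.40
Federal income tax: $759.97 × 0.1375 = $104.50
PFL insurance: $861.64 × 0.0101 = $8.70
Medicare: $861.64 × 0.0206 = $17.75
Social Security tax: $861.64 × 0.07 = $60.31
Union dues: $861.64 × 0.0286 = $24.64
Total deductions = $27.57 + $74.10 + $30.40 + $104.50 + $8.70 + $17.75 + $60.31 + $24.64 = $347.97
Net pay = $861.64 − $347.97 = $513.67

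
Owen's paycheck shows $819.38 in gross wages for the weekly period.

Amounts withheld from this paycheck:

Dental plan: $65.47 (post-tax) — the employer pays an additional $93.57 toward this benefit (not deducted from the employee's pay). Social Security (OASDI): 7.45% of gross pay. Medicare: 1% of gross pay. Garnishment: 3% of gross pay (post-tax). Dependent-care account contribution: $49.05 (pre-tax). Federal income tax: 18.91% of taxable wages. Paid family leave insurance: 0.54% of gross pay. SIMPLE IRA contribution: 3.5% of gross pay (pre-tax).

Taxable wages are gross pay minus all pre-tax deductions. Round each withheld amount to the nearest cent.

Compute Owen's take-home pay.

$437.70

SIMPLE IRA contribution: $819.38 × 0.035 = $28.68
Dependent-care account contribution: $49.05
Pre-tax total = $28.68 + $49.05 = $77.73
Taxable wages = $819.38 − $77.73 = $741.65
Federal income tax: $741.65 × 0.1891 = $140.25
Medicare: $819.38 × 0.01 = $8.19
Paid family leave insurance: $819.38 × 0.0054 = $4.42
Social Security (OASDI): $819.38 × 0.0745 = $61.04
Garnishment: $819.38 × 0.03 = $24.58
Dental plan: $65.47
(Employer's $93.57 toward dental plan is not withheld from the employee.)
Total deductions = $28.68 + $49.05 + $140.25 + $8.19 + $4.42 + $61.04 + $24.58 + $65.47 = $381.68
Net pay = $819.38 − $381.68 = $437.70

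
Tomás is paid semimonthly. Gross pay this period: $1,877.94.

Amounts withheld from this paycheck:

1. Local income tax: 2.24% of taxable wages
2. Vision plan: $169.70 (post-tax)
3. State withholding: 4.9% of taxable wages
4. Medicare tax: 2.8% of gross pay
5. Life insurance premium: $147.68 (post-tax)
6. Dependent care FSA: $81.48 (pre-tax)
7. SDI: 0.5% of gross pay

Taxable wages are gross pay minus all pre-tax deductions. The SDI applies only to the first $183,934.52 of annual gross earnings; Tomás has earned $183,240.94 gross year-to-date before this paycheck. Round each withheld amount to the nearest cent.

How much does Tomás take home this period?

Dependent care FSA: $81.48
Taxable wages = $1,877.94 − $81.48 = $1,796.46
State withholding: $1,796.46 × 0.049 = $88.03
Local income tax: $1,796.46 × 0.0224 = $40.24
Medicare tax: $1,877.94 × 0.028 = $52.58
SDI: only $183,934.52 − $183,240.94 = $693.58 of this check is subject → $693.58 × 0.005 = $3.47
Vision plan: $169.70
Life insurance premium: $147.68
Total deductions = $81.48 + $88.03 + $40.24 + $52.58 + $3.47 + $169.70 + $147.68 = $583.18
Net pay = $1,877.94 − $583.18 = $1,294.76

$1,294.76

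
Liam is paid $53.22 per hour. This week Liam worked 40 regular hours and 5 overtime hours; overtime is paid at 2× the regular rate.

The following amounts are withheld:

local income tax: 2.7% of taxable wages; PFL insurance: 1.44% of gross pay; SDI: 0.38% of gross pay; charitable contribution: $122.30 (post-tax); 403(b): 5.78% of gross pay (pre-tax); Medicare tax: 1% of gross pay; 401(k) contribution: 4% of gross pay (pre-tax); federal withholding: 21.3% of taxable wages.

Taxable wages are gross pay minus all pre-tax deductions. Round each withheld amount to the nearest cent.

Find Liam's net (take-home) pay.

$1,627.23

Regular pay: 40 × $53.22 = $2,128.80
Overtime pay: 5 × $53.22 × 2 = $532.20
Gross pay = $2,128.80 + $532.20 = $2,661.00
401(k) contribution: $2,661.00 × 0.04 = $106.44
403(b): $2,661.00 × 0.0578 = $153.81
Pre-tax total = $106.44 + $153.81 = $260.25
Taxable wages = $2,661.00 − $260.25 = $2,400.75
Local income tax: $2,400.75 × 0.027 = $64.82
Federal withholding: $2,400.75 × 0.213 = $511.36
SDI: $2,661.00 × 0.0038 = $10.11
PFL insurance: $2,661.00 × 0.0144 = $38.32
Medicare tax: $2,661.00 × 0.01 = $26.61
Charitable contribution: $122.30
Total deductions = $106.44 + $153.81 + $64.82 + $511.36 + $10.11 + $38.32 + $26.61 + $122.30 = $1,033.77
Net pay = $2,661.00 − $1,033.77 = $1,627.23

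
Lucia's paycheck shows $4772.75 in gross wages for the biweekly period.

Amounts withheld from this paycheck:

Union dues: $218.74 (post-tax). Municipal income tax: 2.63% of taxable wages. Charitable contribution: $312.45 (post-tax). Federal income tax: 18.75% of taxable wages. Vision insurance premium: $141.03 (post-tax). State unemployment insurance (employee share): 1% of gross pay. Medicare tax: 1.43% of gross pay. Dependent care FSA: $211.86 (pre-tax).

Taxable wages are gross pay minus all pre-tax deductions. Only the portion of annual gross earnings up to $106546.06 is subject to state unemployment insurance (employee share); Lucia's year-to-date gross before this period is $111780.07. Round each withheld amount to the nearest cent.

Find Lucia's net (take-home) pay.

Dependent care FSA: $211.86
Taxable wages = $4772.75 − $211.86 = $4560.89
Municipal income tax: $4560.89 × 0.0263 = $119.95
Federal income tax: $4560.89 × 0.1875 = $855.17
Medicare tax: $4772.75 × 0.0143 = $68.25
State unemployment insurance (employee share): annual cap $106546.06 already reached (YTD $111780.07), so $0.00
Charitable contribution: $312.45
Union dues: $218.74
Vision insurance premium: $141.03
Total deductions = $211.86 + $119.95 + $855.17 + $68.25 + $0.00 + $312.45 + $218.74 + $141.03 = $1927.45
Net pay = $4772.75 − $1927.45 = $2845.30

$2845.30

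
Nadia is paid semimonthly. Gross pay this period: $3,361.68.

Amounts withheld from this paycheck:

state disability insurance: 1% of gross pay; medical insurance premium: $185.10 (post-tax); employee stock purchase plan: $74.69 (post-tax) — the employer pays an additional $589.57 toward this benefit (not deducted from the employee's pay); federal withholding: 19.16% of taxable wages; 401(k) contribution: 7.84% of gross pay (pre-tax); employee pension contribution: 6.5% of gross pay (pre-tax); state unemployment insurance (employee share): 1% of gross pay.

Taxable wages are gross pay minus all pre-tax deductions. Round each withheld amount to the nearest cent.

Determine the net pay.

$2,000.85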